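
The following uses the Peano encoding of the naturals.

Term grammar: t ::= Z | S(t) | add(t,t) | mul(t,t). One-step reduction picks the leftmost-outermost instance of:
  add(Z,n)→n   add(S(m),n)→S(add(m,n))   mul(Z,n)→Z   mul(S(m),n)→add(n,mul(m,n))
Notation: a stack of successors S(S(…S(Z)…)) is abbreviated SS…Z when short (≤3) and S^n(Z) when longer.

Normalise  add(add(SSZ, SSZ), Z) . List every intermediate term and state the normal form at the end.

Answer: normal form = S^4(Z)  (in 8 steps)

Derivation:
  start: add(add(SSZ, SSZ), Z)
  [1] add(S(add(SZ, SSZ)), Z)
  [2] S(add(add(SZ, SSZ), Z))
  [3] S(add(S(add(Z, SSZ)), Z))
  [4] S(S(add(add(Z, SSZ), Z)))
  [5] S(S(add(SSZ, Z)))
  [6] S(S(S(add(SZ, Z))))
  [7] S(S(S(S(add(Z, Z)))))
  [8] S^4(Z)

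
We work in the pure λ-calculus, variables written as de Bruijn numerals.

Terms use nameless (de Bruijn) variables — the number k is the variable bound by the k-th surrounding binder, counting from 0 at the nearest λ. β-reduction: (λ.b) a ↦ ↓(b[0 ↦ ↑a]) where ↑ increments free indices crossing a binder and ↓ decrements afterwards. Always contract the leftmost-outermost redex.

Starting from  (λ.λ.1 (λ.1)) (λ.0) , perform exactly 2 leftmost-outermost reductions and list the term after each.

Answer: after 2 steps: λ.λ.1

Reduction:
  start: (λ.λ.1 (λ.1)) (λ.0)
  →1  λ.(λ.0) (λ.1)
  →2  λ.λ.1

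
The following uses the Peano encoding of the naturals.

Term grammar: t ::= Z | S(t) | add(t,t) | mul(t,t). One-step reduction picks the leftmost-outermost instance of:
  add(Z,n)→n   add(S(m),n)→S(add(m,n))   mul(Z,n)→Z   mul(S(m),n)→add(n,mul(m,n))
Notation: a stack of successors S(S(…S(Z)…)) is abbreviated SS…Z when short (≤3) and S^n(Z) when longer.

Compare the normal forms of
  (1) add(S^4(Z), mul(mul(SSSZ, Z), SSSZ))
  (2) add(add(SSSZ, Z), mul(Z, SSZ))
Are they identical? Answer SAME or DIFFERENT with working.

Answer: DIFFERENT — A ⇓ S^4(Z), B ⇓ SSSZ

Working:
Term A:
  start: add(S^4(Z), mul(mul(SSSZ, Z), SSSZ))
  [1] S(add(SSSZ, mul(mul(SSSZ, Z), SSSZ)))
  [2] S(S(add(SSZ, mul(mul(SSSZ, Z), SSSZ))))
  [3] S(S(S(add(SZ, mul(mul(SSSZ, Z), SSSZ)))))
  [4] S(S(S(S(add(Z, mul(mul(SSSZ, Z), SSSZ))))))
  [5] S(S(S(S(mul(mul(SSSZ, Z), SSSZ)))))
  [6] S(S(S(S(mul(add(Z, mul(SSZ, Z)), SSSZ)))))
  [7] S(S(S(S(mul(mul(SSZ, Z), SSSZ)))))
  [8] S(S(S(S(mul(add(Z, mul(SZ, Z)), SSSZ)))))
  [9] S(S(S(S(mul(mul(SZ, Z), SSSZ)))))
  [10] S(S(S(S(mul(add(Z, mul(Z, Z)), SSSZ)))))
  [11] S(S(S(S(mul(mul(Z, Z), SSSZ)))))
  [12] S(S(S(S(mul(Z, SSSZ)))))
  [13] S^4(Z)

Term B:
  start: add(add(SSSZ, Z), mul(Z, SSZ))
  [1] add(S(add(SSZ, Z)), mul(Z, SSZ))
  [2] S(add(add(SSZ, Z), mul(Z, SSZ)))
  [3] S(add(S(add(SZ, Z)), mul(Z, SSZ)))
  [4] S(S(add(add(SZ, Z), mul(Z, SSZ))))
  [5] S(S(add(S(add(Z, Z)), mul(Z, SSZ))))
  [6] S(S(S(add(add(Z, Z), mul(Z, SSZ)))))
  [7] S(S(S(add(Z, mul(Z, SSZ)))))
  [8] S(S(S(mul(Z, SSZ))))
  [9] SSSZ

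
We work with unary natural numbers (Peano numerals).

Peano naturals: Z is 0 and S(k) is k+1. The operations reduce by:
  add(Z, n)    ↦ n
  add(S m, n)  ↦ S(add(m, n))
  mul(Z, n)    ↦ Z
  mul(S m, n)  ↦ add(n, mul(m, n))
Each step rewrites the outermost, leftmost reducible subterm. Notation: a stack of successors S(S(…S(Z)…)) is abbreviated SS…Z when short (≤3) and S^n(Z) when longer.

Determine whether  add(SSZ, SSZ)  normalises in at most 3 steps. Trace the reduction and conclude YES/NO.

  start: add(SSZ, SSZ)
  [1] S(add(SZ, SSZ))
  [2] S(S(add(Z, SSZ)))
  [3] S^4(Z)

Answer: YES — reaches normal form S^4(Z) in 3 ≤ 3 steps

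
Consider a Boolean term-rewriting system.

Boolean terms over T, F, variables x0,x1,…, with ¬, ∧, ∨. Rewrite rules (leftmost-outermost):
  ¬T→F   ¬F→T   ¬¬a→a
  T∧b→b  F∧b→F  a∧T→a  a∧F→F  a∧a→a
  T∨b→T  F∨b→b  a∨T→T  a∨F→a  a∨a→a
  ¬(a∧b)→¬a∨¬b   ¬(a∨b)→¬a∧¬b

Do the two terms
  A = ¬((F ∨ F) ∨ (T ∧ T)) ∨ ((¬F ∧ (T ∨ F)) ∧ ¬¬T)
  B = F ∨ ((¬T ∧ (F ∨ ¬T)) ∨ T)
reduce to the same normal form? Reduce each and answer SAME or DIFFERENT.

Term A:
  start: ¬((F ∨ F) ∨ (T ∧ T)) ∨ ((¬F ∧ (T ∨ F)) ∧ ¬¬T)
  [1] (¬(F ∨ F) ∧ ¬(T ∧ T)) ∨ ((¬F ∧ (T ∨ F)) ∧ ¬¬T)
  [2] ((¬F ∧ ¬F) ∧ ¬(T ∧ T)) ∨ ((¬F ∧ (T ∨ F)) ∧ ¬¬T)
  [3] (¬F ∧ ¬(T ∧ T)) ∨ ((¬F ∧ (T ∨ F)) ∧ ¬¬T)
  [4] (T ∧ ¬(T ∧ T)) ∨ ((¬F ∧ (T ∨ F)) ∧ ¬¬T)
  [5] ¬(T ∧ T) ∨ ((¬F ∧ (T ∨ F)) ∧ ¬¬T)
  [6] (¬T ∨ ¬T) ∨ ((¬F ∧ (T ∨ F)) ∧ ¬¬T)
  [7] ¬T ∨ ((¬F ∧ (T ∨ F)) ∧ ¬¬T)
  [8] F ∨ ((¬F ∧ (T ∨ F)) ∧ ¬¬T)
  [9] (¬F ∧ (T ∨ F)) ∧ ¬¬T
  [10] (T ∧ (T ∨ F)) ∧ ¬¬T
  [11] (T ∨ F) ∧ ¬¬T
  [12] T ∧ ¬¬T
  [13] ¬¬T
  [14] T

Term B:
  start: F ∨ ((¬T ∧ (F ∨ ¬T)) ∨ T)
  [1] (¬T ∧ (F ∨ ¬T)) ∨ T
  [2] T

Answer: SAME — A ⇓ T, B ⇓ T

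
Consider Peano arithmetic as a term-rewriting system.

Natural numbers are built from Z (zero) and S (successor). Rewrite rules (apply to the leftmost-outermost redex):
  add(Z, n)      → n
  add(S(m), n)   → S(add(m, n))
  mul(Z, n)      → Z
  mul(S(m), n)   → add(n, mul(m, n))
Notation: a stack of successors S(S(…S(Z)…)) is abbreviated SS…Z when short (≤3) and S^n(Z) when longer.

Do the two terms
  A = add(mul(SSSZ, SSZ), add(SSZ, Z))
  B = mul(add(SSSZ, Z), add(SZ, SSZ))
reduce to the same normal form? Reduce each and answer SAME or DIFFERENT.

Term A:
  start: add(mul(SSSZ, SSZ), add(SSZ, Z))
  step 1: add(add(SSZ, mul(SSZ, SSZ)), add(SSZ, Z))
  step 2: add(S(add(SZ, mul(SSZ, SSZ))), add(SSZ, Z))
  step 3: S(add(add(SZ, mul(SSZ, SSZ)), add(SSZ, Z)))
  step 4: S(add(S(add(Z, mul(SSZ, SSZ))), add(SSZ, Z)))
  step 5: S(S(add(add(Z, mul(SSZ, SSZ)), add(SSZ, Z))))
  step 6: S(S(add(mul(SSZ, SSZ), add(SSZ, Z))))
  step 7: S(S(add(add(SSZ, mul(SZ, SSZ)), add(SSZ, Z))))
  step 8: S(S(add(S(add(SZ, mul(SZ, SSZ))), add(SSZ, Z))))
  step 9: S(S(S(add(add(SZ, mul(SZ, SSZ)), add(SSZ, Z)))))
  step 10: S(S(S(add(S(add(Z, mul(SZ, SSZ))), add(SSZ, Z)))))
  step 11: S(S(S(S(add(add(Z, mul(SZ, SSZ)), add(SSZ, Z))))))
  step 12: S(S(S(S(add(mul(SZ, SSZ), add(SSZ, Z))))))
  step 13: S(S(S(S(add(add(SSZ, mul(Z, SSZ)), add(SSZ, Z))))))
  step 14: S(S(S(S(add(S(add(SZ, mul(Z, SSZ))), add(SSZ, Z))))))
  step 15: S(S(S(S(S(add(add(SZ, mul(Z, SSZ)), add(SSZ, Z)))))))
  step 16: S(S(S(S(S(add(S(add(Z, mul(Z, SSZ))), add(SSZ, Z)))))))
  step 17: S(S(S(S(S(S(add(add(Z, mul(Z, SSZ)), add(SSZ, Z))))))))
  step 18: S(S(S(S(S(S(add(mul(Z, SSZ), add(SSZ, Z))))))))
  step 19: S(S(S(S(S(S(add(Z, add(SSZ, Z))))))))
  step 20: S(S(S(S(S(S(add(SSZ, Z)))))))
  step 21: S(S(S(S(S(S(S(add(SZ, Z))))))))
  step 22: S(S(S(S(S(S(S(S(add(Z, Z)))))))))
  step 23: S^8(Z)

Term B:
  start: mul(add(SSSZ, Z), add(SZ, SSZ))
  step 1: mul(S(add(SSZ, Z)), add(SZ, SSZ))
  step 2: add(add(SZ, SSZ), mul(add(SSZ, Z), add(SZ, SSZ)))
  step 3: add(S(add(Z, SSZ)), mul(add(SSZ, Z), add(SZ, SSZ)))
  step 4: S(add(add(Z, SSZ), mul(add(SSZ, Z), add(SZ, SSZ))))
  step 5: S(add(SSZ, mul(add(SSZ, Z), add(SZ, SSZ))))
  step 6: S(S(add(SZ, mul(add(SSZ, Z), add(SZ, SSZ)))))
  step 7: S(S(S(add(Z, mul(add(SSZ, Z), add(SZ, SSZ))))))
  step 8: S(S(S(mul(add(SSZ, Z), add(SZ, SSZ)))))
  step 9: S(S(S(mul(S(add(SZ, Z)), add(SZ, SSZ)))))
  step 10: S(S(S(add(add(SZ, SSZ), mul(add(SZ, Z), add(SZ, SSZ))))))
  step 11: S(S(S(add(S(add(Z, SSZ)), mul(add(SZ, Z), add(SZ, SSZ))))))
  step 12: S(S(S(S(add(add(Z, SSZ), mul(add(SZ, Z), add(SZ, SSZ)))))))
  step 13: S(S(S(S(add(SSZ, mul(add(SZ, Z), add(SZ, SSZ)))))))
  step 14: S(S(S(S(S(add(SZ, mul(add(SZ, Z), add(SZ, SSZ))))))))
  step 15: S(S(S(S(S(S(add(Z, mul(add(SZ, Z), add(SZ, SSZ)))))))))
  step 16: S(S(S(S(S(S(mul(add(SZ, Z), add(SZ, SSZ))))))))
  step 17: S(S(S(S(S(S(mul(S(add(Z, Z)), add(SZ, SSZ))))))))
  step 18: S(S(S(S(S(S(add(add(SZ, SSZ), mul(add(Z, Z), add(SZ, SSZ)))))))))
  step 19: S(S(S(S(S(S(add(S(add(Z, SSZ)), mul(add(Z, Z), add(SZ, SSZ)))))))))
  step 20: S(S(S(S(S(S(S(add(add(Z, SSZ), mul(add(Z, Z), add(SZ, SSZ))))))))))
  step 21: S(S(S(S(S(S(S(add(SSZ, mul(add(Z, Z), add(SZ, SSZ))))))))))
  step 22: S(S(S(S(S(S(S(S(add(SZ, mul(add(Z, Z), add(SZ, SSZ)))))))))))
  step 23: S(S(S(S(S(S(S(S(S(add(Z, mul(add(Z, Z), add(SZ, SSZ))))))))))))
  step 24: S(S(S(S(S(S(S(S(S(mul(add(Z, Z), add(SZ, SSZ)))))))))))
  step 25: S(S(S(S(S(S(S(S(S(mul(Z, add(SZ, SSZ)))))))))))
  step 26: S^9(Z)

Answer: DIFFERENT — A ⇓ S^8(Z), B ⇓ S^9(Z)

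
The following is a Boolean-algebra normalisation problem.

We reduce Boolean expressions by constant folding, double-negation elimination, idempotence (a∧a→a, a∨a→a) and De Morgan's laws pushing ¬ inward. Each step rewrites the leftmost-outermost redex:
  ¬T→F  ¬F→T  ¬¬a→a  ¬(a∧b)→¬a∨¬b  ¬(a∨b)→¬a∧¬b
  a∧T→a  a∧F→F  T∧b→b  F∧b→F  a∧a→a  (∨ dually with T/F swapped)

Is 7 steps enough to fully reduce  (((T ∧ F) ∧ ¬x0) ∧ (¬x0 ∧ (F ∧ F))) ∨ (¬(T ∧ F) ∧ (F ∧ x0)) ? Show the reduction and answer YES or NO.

Answer: NO — after 7 steps the term is ¬F ∧ (F ∧ x0), not yet normal

Derivation:
  start: (((T ∧ F) ∧ ¬x0) ∧ (¬x0 ∧ (F ∧ F))) ∨ (¬(T ∧ F) ∧ (F ∧ x0))
  [1] ((F ∧ ¬x0) ∧ (¬x0 ∧ (F ∧ F))) ∨ (¬(T ∧ F) ∧ (F ∧ x0))
  [2] (F ∧ (¬x0 ∧ (F ∧ F))) ∨ (¬(T ∧ F) ∧ (F ∧ x0))
  [3] F ∨ (¬(T ∧ F) ∧ (F ∧ x0))
  [4] ¬(T ∧ F) ∧ (F ∧ x0)
  [5] (¬T ∨ ¬F) ∧ (F ∧ x0)
  [6] (F ∨ ¬F) ∧ (F ∧ x0)
  [7] ¬F ∧ (F ∧ x0)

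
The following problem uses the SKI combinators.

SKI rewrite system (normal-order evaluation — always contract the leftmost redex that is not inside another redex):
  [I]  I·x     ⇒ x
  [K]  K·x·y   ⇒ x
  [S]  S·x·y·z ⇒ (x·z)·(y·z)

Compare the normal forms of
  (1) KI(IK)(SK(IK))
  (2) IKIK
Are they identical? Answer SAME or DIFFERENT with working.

Term A:
  start: KI(IK)(SK(IK))
  step 1: I(SK(IK))
  step 2: SK(IK)
  step 3: SKK

Term B:
  start: IKIK
  step 1: KIK
  step 2: I

Answer: DIFFERENT — A ⇓ SKK, B ⇓ I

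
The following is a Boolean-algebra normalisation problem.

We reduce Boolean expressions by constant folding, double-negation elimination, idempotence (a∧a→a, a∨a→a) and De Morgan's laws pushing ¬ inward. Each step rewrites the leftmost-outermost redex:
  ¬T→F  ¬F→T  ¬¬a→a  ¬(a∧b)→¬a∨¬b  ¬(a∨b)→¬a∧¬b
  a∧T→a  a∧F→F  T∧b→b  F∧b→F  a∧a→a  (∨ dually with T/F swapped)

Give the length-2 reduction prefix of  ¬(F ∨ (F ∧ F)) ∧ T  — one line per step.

Answer: after 2 steps: ¬F ∧ ¬(F ∧ F)

Working:
  start: ¬(F ∨ (F ∧ F)) ∧ T
  step 1: ¬(F ∨ (F ∧ F))
  step 2: ¬F ∧ ¬(F ∧ F)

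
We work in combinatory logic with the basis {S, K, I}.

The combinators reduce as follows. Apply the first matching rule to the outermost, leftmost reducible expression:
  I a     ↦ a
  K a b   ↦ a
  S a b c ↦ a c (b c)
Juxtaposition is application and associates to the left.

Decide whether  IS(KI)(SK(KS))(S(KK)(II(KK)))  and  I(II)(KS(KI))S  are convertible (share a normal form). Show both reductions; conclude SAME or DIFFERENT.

Answer: DIFFERENT — A ⇓ S(KK)(KK), B ⇓ SS

Working:
Term A:
  start: IS(KI)(SK(KS))(S(KK)(II(KK)))
  step 1: S(KI)(SK(KS))(S(KK)(II(KK)))
  step 2: KI(S(KK)(II(KK)))(SK(KS)(S(KK)(II(KK))))
  step 3: I(SK(KS)(S(KK)(II(KK))))
  step 4: SK(KS)(S(KK)(II(KK)))
  step 5: K(S(KK)(II(KK)))(KS(S(KK)(II(KK))))
  step 6: S(KK)(II(KK))
  step 7: S(KK)(I(KK))
  step 8: S(KK)(KK)

Term B:
  start: I(II)(KS(KI))S
  step 1: II(KS(KI))S
  step 2: I(KS(KI))S
  step 3: KS(KI)S
  step 4: SS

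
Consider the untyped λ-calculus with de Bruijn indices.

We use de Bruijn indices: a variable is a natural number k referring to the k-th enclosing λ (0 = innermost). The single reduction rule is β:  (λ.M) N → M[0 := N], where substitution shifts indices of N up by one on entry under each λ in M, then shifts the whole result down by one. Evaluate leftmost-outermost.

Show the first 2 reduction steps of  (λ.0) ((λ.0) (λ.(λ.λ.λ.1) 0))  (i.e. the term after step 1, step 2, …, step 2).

Answer: after 2 steps: λ.(λ.λ.λ.1) 0

Reduction:
  start: (λ.0) ((λ.0) (λ.(λ.λ.λ.1) 0))
  →1  (λ.0) (λ.(λ.λ.λ.1) 0)
  →2  λ.(λ.λ.λ.1) 0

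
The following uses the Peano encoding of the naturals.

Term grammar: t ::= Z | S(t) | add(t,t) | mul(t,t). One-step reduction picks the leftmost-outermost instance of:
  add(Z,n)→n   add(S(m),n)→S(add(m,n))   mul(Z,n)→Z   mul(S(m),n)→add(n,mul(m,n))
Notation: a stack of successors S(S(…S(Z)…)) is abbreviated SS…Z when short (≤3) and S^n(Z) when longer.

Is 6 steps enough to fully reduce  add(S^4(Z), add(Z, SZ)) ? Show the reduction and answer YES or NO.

Answer: YES — reaches normal form S^5(Z) in 6 ≤ 6 steps

Working:
  start: add(S^4(Z), add(Z, SZ))
  step 1: S(add(SSSZ, add(Z, SZ)))
  step 2: S(S(add(SSZ, add(Z, SZ))))
  step 3: S(S(S(add(SZ, add(Z, SZ)))))
  step 4: S(S(S(S(add(Z, add(Z, SZ))))))
  step 5: S(S(S(S(add(Z, SZ)))))
  step 6: S^5(Z)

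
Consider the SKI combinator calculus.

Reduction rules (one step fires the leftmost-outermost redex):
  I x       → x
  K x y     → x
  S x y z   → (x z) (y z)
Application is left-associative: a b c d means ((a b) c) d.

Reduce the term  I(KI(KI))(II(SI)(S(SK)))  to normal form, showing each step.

Answer: normal form = SI(S(SK))  (in 5 steps)

Derivation:
  start: I(KI(KI))(II(SI)(S(SK)))
  →1  KI(KI)(II(SI)(S(SK)))
  →2  I(II(SI)(S(SK)))
  →3  II(SI)(S(SK))
  →4  I(SI)(S(SK))
  →5  SI(S(SK))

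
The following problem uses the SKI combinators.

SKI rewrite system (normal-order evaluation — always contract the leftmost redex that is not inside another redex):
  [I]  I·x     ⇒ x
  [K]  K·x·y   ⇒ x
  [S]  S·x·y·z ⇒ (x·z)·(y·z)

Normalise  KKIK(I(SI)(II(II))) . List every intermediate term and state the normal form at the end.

  start: KKIK(I(SI)(II(II)))
  [1] KK(I(SI)(II(II)))
  [2] K

Answer: normal form = K  (in 2 steps)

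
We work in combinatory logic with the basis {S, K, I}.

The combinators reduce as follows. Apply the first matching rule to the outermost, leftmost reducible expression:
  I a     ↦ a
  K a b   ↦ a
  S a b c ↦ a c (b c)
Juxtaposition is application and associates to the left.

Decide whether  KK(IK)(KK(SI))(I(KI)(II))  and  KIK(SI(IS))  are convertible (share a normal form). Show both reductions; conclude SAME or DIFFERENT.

Term A:
  start: KK(IK)(KK(SI))(I(KI)(II))
  [1] K(KK(SI))(I(KI)(II))
  [2] KK(SI)
  [3] K

Term B:
  start: KIK(SI(IS))
  [1] I(SI(IS))
  [2] SI(IS)
  [3] SIS

Answer: DIFFERENT — A ⇓ K, B ⇓ SIS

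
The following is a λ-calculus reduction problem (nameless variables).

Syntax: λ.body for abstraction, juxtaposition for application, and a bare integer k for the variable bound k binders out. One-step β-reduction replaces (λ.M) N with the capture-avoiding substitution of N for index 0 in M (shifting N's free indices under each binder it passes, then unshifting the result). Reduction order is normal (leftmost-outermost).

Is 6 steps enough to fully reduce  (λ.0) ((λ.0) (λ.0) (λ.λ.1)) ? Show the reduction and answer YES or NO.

  start: (λ.0) ((λ.0) (λ.0) (λ.λ.1))
  step 1: (λ.0) (λ.0) (λ.λ.1)
  step 2: (λ.0) (λ.λ.1)
  step 3: λ.λ.1

Answer: YES — reaches normal form λ.λ.1 in 3 ≤ 6 steps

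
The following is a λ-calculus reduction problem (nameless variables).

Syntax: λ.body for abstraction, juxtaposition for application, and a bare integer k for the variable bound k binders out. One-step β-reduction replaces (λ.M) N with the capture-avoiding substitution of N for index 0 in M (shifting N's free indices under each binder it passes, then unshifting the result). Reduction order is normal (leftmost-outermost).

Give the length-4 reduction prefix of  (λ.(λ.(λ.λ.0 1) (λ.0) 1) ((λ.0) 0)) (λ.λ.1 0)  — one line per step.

  start: (λ.(λ.(λ.λ.0 1) (λ.0) 1) ((λ.0) 0)) (λ.λ.1 0)
  step 1: (λ.(λ.λ.0 1) (λ.0) (λ.λ.1 0)) ((λ.0) (λ.λ.1 0))
  step 2: (λ.λ.0 1) (λ.0) (λ.λ.1 0)
  step 3: (λ.0 (λ.0)) (λ.λ.1 0)
  step 4: (λ.λ.1 0) (λ.0)

Answer: after 4 steps: (λ.λ.1 0) (λ.0)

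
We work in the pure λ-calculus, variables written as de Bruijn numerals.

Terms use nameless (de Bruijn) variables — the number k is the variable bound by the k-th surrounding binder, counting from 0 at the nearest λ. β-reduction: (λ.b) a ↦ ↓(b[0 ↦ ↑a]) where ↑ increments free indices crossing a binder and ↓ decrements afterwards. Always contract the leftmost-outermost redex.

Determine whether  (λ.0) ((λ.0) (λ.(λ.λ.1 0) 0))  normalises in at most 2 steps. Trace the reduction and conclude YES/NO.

  start: (λ.0) ((λ.0) (λ.(λ.λ.1 0) 0))
  step 1: (λ.0) (λ.(λ.λ.1 0) 0)
  step 2: λ.(λ.λ.1 0) 0

Answer: NO — after 2 steps the term is λ.(λ.λ.1 0) 0, not yet normal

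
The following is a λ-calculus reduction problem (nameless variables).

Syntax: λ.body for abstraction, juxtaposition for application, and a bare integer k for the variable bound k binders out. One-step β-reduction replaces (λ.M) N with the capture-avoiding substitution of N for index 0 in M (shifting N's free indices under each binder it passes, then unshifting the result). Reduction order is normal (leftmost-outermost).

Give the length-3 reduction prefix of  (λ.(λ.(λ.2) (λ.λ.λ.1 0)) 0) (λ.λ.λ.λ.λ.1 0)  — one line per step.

  start: (λ.(λ.(λ.2) (λ.λ.λ.1 0)) 0) (λ.λ.λ.λ.λ.1 0)
  →1  (λ.(λ.λ.λ.λ.λ.λ.1 0) (λ.λ.λ.1 0)) (λ.λ.λ.λ.λ.1 0)
  →2  (λ.λ.λ.λ.λ.λ.1 0) (λ.λ.λ.1 0)
  →3  λ.λ.λ.λ.λ.1 0

Answer: after 3 steps: λ.λ.λ.λ.λ.1 0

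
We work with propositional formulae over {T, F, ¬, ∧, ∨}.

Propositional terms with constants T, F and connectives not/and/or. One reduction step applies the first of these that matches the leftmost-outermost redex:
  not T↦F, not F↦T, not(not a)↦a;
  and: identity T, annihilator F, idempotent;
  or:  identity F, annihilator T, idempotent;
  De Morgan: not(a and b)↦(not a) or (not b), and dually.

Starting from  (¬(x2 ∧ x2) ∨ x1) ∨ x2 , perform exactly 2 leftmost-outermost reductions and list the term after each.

  start: (¬(x2 ∧ x2) ∨ x1) ∨ x2
  step 1: ((¬x2 ∨ ¬x2) ∨ x1) ∨ x2
  step 2: (¬x2 ∨ x1) ∨ x2

Answer: after 2 steps: (¬x2 ∨ x1) ∨ x2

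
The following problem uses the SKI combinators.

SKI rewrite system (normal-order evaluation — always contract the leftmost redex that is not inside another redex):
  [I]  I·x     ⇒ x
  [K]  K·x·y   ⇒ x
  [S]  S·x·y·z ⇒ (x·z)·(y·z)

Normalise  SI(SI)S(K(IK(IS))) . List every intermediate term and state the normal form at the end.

  start: SI(SI)S(K(IK(IS)))
  [1] IS(SIS)(K(IK(IS)))
  [2] S(SIS)(K(IK(IS)))
  [3] S(SIS)(K(K(IS)))
  [4] S(SIS)(K(KS))

Answer: normal form = S(SIS)(K(KS))  (in 4 steps)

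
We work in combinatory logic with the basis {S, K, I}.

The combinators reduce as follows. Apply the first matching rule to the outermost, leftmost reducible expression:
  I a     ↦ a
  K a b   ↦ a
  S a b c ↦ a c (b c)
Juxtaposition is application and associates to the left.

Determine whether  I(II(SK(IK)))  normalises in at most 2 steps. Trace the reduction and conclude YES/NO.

Answer: NO — after 2 steps the term is I(SK(IK)), not yet normal

Reduction:
  start: I(II(SK(IK)))
  [1] II(SK(IK))
  [2] I(SK(IK))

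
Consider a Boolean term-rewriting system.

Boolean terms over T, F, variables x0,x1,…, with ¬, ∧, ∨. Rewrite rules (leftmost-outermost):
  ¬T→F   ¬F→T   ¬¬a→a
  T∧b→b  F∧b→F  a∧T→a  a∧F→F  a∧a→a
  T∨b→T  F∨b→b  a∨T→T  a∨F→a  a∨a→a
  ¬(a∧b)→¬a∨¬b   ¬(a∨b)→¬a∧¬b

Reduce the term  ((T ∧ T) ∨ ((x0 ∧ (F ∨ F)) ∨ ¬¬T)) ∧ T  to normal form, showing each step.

Answer: normal form = T  (in 3 steps)

Working:
  start: ((T ∧ T) ∨ ((x0 ∧ (F ∨ F)) ∨ ¬¬T)) ∧ T
  →1  (T ∧ T) ∨ ((x0 ∧ (F ∨ F)) ∨ ¬¬T)
  →2  T ∨ ((x0 ∧ (F ∨ F)) ∨ ¬¬T)
  →3  T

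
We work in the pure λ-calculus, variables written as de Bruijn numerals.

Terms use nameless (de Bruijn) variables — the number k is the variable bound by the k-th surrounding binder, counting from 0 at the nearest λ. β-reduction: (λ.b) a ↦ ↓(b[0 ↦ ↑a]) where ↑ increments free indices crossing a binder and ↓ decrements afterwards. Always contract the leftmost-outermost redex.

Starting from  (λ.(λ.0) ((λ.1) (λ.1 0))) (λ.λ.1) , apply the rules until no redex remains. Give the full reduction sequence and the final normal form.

  start: (λ.(λ.0) ((λ.1) (λ.1 0))) (λ.λ.1)
  →1  (λ.0) ((λ.λ.λ.1) (λ.(λ.λ.1) 0))
  →2  (λ.λ.λ.1) (λ.(λ.λ.1) 0)
  →3  λ.λ.1

Answer: normal form = λ.λ.1  (in 3 steps)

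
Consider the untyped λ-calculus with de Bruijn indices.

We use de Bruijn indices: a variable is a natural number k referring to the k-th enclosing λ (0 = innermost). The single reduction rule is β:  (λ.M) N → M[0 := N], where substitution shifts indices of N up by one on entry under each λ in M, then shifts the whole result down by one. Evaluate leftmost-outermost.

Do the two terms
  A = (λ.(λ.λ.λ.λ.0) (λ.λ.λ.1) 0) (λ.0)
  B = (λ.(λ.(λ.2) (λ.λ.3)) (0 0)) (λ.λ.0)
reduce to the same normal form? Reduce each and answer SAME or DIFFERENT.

Term A:
  start: (λ.(λ.λ.λ.λ.0) (λ.λ.λ.1) 0) (λ.0)
  →1  (λ.λ.λ.λ.0) (λ.λ.λ.1) (λ.0)
  →2  (λ.λ.λ.0) (λ.0)
  →3  λ.λ.0

Term B:
  start: (λ.(λ.(λ.2) (λ.λ.3)) (0 0)) (λ.λ.0)
  →1  (λ.(λ.λ.λ.0) (λ.λ.λ.λ.0)) ((λ.λ.0) (λ.λ.0))
  →2  (λ.λ.λ.0) (λ.λ.λ.λ.0)
  →3  λ.λ.0

Answer: SAME — A ⇓ λ.λ.0, B ⇓ λ.λ.0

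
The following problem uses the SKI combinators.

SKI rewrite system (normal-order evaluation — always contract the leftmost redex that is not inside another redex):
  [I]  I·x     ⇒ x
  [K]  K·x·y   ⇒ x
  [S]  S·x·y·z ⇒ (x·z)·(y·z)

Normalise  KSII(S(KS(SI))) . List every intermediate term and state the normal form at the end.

  start: KSII(S(KS(SI)))
  →1  SI(S(KS(SI)))
  →2  SI(SS)

Answer: normal form = SI(SS)  (in 2 steps)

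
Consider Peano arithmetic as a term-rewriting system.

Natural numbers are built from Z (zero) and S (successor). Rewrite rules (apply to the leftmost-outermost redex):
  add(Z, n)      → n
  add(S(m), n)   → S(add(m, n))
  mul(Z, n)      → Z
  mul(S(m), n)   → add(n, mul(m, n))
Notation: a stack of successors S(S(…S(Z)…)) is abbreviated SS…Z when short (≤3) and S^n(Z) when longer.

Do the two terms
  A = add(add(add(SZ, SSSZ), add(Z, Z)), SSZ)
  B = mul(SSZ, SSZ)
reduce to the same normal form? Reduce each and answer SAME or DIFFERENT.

Answer: DIFFERENT — A ⇓ S^6(Z), B ⇓ S^4(Z)

Working:
Term A:
  start: add(add(add(SZ, SSSZ), add(Z, Z)), SSZ)
  [1] add(add(S(add(Z, SSSZ)), add(Z, Z)), SSZ)
  [2] add(S(add(add(Z, SSSZ), add(Z, Z))), SSZ)
  [3] S(add(add(add(Z, SSSZ), add(Z, Z)), SSZ))
  [4] S(add(add(SSSZ, add(Z, Z)), SSZ))
  [5] S(add(S(add(SSZ, add(Z, Z))), SSZ))
  [6] S(S(add(add(SSZ, add(Z, Z)), SSZ)))
  [7] S(S(add(S(add(SZ, add(Z, Z))), SSZ)))
  [8] S(S(S(add(add(SZ, add(Z, Z)), SSZ))))
  [9] S(S(S(add(S(add(Z, add(Z, Z))), SSZ))))
  [10] S(S(S(S(add(add(Z, add(Z, Z)), SSZ)))))
  [11] S(S(S(S(add(add(Z, Z), SSZ)))))
  [12] S(S(S(S(add(Z, SSZ)))))
  [13] S^6(Z)

Term B:
  start: mul(SSZ, SSZ)
  [1] add(SSZ, mul(SZ, SSZ))
  [2] S(add(SZ, mul(SZ, SSZ)))
  [3] S(S(add(Z, mul(SZ, SSZ))))
  [4] S(S(mul(SZ, SSZ)))
  [5] S(S(add(SSZ, mul(Z, SSZ))))
  [6] S(S(S(add(SZ, mul(Z, SSZ)))))
  [7] S(S(S(S(add(Z, mul(Z, SSZ))))))
  [8] S(S(S(S(mul(Z, SSZ)))))
  [9] S^4(Z)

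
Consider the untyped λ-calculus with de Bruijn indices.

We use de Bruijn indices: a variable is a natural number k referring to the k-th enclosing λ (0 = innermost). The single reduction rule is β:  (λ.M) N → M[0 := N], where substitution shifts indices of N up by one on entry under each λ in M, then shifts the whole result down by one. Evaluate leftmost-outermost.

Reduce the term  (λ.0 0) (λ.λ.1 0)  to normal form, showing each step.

  start: (λ.0 0) (λ.λ.1 0)
  step 1: (λ.λ.1 0) (λ.λ.1 0)
  step 2: λ.(λ.λ.1 0) 0
  step 3: λ.λ.1 0

Answer: normal form = λ.λ.1 0  (in 3 steps)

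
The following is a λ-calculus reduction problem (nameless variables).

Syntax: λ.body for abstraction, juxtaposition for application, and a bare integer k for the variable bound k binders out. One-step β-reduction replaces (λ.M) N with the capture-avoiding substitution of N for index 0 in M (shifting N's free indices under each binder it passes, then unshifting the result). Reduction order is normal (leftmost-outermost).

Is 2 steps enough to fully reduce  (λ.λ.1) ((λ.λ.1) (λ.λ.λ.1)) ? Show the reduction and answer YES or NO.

Answer: YES — reaches normal form λ.λ.λ.λ.λ.1 in 2 ≤ 2 steps

Derivation:
  start: (λ.λ.1) ((λ.λ.1) (λ.λ.λ.1))
  [1] λ.(λ.λ.1) (λ.λ.λ.1)
  [2] λ.λ.λ.λ.λ.1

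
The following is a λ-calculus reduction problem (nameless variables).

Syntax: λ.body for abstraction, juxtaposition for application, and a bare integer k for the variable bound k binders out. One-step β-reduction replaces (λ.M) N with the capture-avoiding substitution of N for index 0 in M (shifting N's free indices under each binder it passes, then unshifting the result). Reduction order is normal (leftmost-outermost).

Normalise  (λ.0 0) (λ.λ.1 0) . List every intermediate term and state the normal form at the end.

Answer: normal form = λ.λ.1 0  (in 3 steps)

Reduction:
  start: (λ.0 0) (λ.λ.1 0)
  step 1: (λ.λ.1 0) (λ.λ.1 0)
  step 2: λ.(λ.λ.1 0) 0
  step 3: λ.λ.1 0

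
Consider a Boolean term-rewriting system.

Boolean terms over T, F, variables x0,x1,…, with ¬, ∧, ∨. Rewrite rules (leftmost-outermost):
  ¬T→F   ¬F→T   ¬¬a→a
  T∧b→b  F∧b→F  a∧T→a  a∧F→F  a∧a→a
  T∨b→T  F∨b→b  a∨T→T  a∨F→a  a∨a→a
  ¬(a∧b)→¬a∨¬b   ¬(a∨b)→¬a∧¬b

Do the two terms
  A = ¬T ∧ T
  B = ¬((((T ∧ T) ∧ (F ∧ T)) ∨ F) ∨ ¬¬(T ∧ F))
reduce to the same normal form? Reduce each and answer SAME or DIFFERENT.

Term A:
  start: ¬T ∧ T
  [1] ¬T
  [2] F

Term B:
  start: ¬((((T ∧ T) ∧ (F ∧ T)) ∨ F) ∨ ¬¬(T ∧ F))
  [1] ¬(((T ∧ T) ∧ (F ∧ T)) ∨ F) ∧ ¬¬¬(T ∧ F)
  [2] (¬((T ∧ T) ∧ (F ∧ T)) ∧ ¬F) ∧ ¬¬¬(T ∧ F)
  [3] ((¬(T ∧ T) ∨ ¬(F ∧ T)) ∧ ¬F) ∧ ¬¬¬(T ∧ F)
  [4] (((¬T ∨ ¬T) ∨ ¬(F ∧ T)) ∧ ¬F) ∧ ¬¬¬(T ∧ F)
  [5] ((¬T ∨ ¬(F ∧ T)) ∧ ¬F) ∧ ¬¬¬(T ∧ F)
  [6] ((F ∨ ¬(F ∧ T)) ∧ ¬F) ∧ ¬¬¬(T ∧ F)
  [7] (¬(F ∧ T) ∧ ¬F) ∧ ¬¬¬(T ∧ F)
  [8] ((¬F ∨ ¬T) ∧ ¬F) ∧ ¬¬¬(T ∧ F)
  [9] ((T ∨ ¬T) ∧ ¬F) ∧ ¬¬¬(T ∧ F)
  [10] (T ∧ ¬F) ∧ ¬¬¬(T ∧ F)
  [11] ¬F ∧ ¬¬¬(T ∧ F)
  [12] T ∧ ¬¬¬(T ∧ F)
  [13] ¬¬¬(T ∧ F)
  [14] ¬(T ∧ F)
  [15] ¬T ∨ ¬F
  [16] F ∨ ¬F
  [17] ¬F
  [18] T

Answer: DIFFERENT — A ⇓ F, B ⇓ T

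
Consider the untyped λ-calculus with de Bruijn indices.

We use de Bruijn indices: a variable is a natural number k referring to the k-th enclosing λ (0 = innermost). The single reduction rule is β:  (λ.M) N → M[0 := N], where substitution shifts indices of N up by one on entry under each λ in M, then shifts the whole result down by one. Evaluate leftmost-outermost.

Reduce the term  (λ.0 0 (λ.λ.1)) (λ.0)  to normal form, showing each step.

  start: (λ.0 0 (λ.λ.1)) (λ.0)
  step 1: (λ.0) (λ.0) (λ.λ.1)
  step 2: (λ.0) (λ.λ.1)
  step 3: λ.λ.1

Answer: normal form = λ.λ.1  (in 3 steps)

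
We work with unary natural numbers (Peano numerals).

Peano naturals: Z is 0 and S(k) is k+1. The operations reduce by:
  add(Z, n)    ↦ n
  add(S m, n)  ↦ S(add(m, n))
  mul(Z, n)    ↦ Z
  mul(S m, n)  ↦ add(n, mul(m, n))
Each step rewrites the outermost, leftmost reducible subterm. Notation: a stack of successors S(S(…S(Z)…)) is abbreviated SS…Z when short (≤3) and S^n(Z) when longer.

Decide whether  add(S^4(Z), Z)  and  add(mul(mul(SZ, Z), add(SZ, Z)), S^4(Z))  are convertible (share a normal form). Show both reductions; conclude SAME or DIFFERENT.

Term A:
  start: add(S^4(Z), Z)
  step 1: S(add(SSSZ, Z))
  step 2: S(S(add(SSZ, Z)))
  step 3: S(S(S(add(SZ, Z))))
  step 4: S(S(S(S(add(Z, Z)))))
  step 5: S^4(Z)

Term B:
  start: add(mul(mul(SZ, Z), add(SZ, Z)), S^4(Z))
  step 1: add(mul(add(Z, mul(Z, Z)), add(SZ, Z)), S^4(Z))
  step 2: add(mul(mul(Z, Z), add(SZ, Z)), S^4(Z))
  step 3: add(mul(Z, add(SZ, Z)), S^4(Z))
  step 4: add(Z, S^4(Z))
  step 5: S^4(Z)

Answer: SAME — A ⇓ S^4(Z), B ⇓ S^4(Z)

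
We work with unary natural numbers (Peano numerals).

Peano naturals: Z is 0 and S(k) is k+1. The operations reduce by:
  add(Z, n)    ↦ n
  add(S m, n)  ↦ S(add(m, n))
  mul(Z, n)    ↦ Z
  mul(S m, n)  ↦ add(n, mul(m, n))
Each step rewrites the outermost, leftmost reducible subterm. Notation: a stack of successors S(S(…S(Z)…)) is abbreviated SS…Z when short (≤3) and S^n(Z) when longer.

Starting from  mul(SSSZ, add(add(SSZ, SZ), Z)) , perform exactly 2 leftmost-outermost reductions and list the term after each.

Answer: after 2 steps: add(add(S(add(SZ, SZ)), Z), mul(SSZ, add(add(SSZ, SZ), Z)))

Working:
  start: mul(SSSZ, add(add(SSZ, SZ), Z))
  step 1: add(add(add(SSZ, SZ), Z), mul(SSZ, add(add(SSZ, SZ), Z)))
  step 2: add(add(S(add(SZ, SZ)), Z), mul(SSZ, add(add(SSZ, SZ), Z)))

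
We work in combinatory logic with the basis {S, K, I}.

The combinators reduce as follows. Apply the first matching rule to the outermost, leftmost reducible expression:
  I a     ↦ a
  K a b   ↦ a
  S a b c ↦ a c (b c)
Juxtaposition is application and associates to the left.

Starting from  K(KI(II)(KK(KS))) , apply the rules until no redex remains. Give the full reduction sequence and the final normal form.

Answer: normal form = KK  (in 3 steps)

Reduction:
  start: K(KI(II)(KK(KS)))
  [1] K(I(KK(KS)))
  [2] K(KK(KS))
  [3] KK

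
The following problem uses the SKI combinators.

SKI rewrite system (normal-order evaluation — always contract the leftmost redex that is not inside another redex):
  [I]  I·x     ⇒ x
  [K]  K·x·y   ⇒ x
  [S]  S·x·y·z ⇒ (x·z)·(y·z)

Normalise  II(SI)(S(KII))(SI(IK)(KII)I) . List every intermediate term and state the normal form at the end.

  start: II(SI)(S(KII))(SI(IK)(KII)I)
  step 1: I(SI)(S(KII))(SI(IK)(KII)I)
  step 2: SI(S(KII))(SI(IK)(KII)I)
  step 3: I(SI(IK)(KII)I)(S(KII)(SI(IK)(KII)I))
  step 4: SI(IK)(KII)I(S(KII)(SI(IK)(KII)I))
  step 5: I(KII)(IK(KII))I(S(KII)(SI(IK)(KII)I))
  step 6: KII(IK(KII))I(S(KII)(SI(IK)(KII)I))
  step 7: I(IK(KII))I(S(KII)(SI(IK)(KII)I))
  step 8: IK(KII)I(S(KII)(SI(IK)(KII)I))
  step 9: K(KII)I(S(KII)(SI(IK)(KII)I))
  step 10: KII(S(KII)(SI(IK)(KII)I))
  step 11: I(S(KII)(SI(IK)(KII)I))
  step 12: S(KII)(SI(IK)(KII)I)
  step 13: SI(SI(IK)(KII)I)
  step 14: SI(I(KII)(IK(KII))I)
  step 15: SI(KII(IK(KII))I)
  step 16: SI(I(IK(KII))I)
  step 17: SI(IK(KII)I)
  step 18: SI(K(KII)I)
  step 19: SI(KII)
  step 20: SII

Answer: normal form = SII  (in 20 steps)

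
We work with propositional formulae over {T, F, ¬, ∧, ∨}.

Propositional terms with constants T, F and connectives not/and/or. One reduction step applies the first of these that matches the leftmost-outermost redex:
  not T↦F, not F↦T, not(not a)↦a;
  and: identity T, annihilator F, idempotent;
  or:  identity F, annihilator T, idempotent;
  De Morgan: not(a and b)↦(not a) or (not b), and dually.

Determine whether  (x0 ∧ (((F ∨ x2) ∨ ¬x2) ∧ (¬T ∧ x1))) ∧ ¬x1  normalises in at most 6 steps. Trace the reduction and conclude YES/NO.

  start: (x0 ∧ (((F ∨ x2) ∨ ¬x2) ∧ (¬T ∧ x1))) ∧ ¬x1
  step 1: (x0 ∧ ((x2 ∨ ¬x2) ∧ (¬T ∧ x1))) ∧ ¬x1
  step 2: (x0 ∧ ((x2 ∨ ¬x2) ∧ (F ∧ x1))) ∧ ¬x1
  step 3: (x0 ∧ ((x2 ∨ ¬x2) ∧ F)) ∧ ¬x1
  step 4: (x0 ∧ F) ∧ ¬x1
  step 5: F ∧ ¬x1
  step 6: F

Answer: YES — reaches normal form F in 6 ≤ 6 steps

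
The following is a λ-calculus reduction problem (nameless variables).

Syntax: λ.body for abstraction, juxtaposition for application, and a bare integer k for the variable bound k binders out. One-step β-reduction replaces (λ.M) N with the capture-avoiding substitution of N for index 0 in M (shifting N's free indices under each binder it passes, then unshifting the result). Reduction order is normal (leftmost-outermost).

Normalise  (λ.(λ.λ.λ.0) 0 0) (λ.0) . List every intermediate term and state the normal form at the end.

Answer: normal form = λ.0  (in 3 steps)

Working:
  start: (λ.(λ.λ.λ.0) 0 0) (λ.0)
  [1] (λ.λ.λ.0) (λ.0) (λ.0)
  [2] (λ.λ.0) (λ.0)
  [3] λ.0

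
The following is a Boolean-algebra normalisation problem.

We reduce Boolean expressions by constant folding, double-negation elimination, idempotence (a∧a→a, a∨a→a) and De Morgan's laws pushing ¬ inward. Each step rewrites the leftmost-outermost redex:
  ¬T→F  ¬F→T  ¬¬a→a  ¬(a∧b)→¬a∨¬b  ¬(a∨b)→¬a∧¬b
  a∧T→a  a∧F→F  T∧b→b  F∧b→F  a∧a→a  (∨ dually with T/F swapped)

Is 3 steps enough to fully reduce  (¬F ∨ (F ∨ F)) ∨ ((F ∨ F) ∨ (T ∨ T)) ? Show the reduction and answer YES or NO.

Answer: YES — reaches normal form T in 3 ≤ 3 steps

Working:
  start: (¬F ∨ (F ∨ F)) ∨ ((F ∨ F) ∨ (T ∨ T))
  [1] (T ∨ (F ∨ F)) ∨ ((F ∨ F) ∨ (T ∨ T))
  [2] T ∨ ((F ∨ F) ∨ (T ∨ T))
  [3] T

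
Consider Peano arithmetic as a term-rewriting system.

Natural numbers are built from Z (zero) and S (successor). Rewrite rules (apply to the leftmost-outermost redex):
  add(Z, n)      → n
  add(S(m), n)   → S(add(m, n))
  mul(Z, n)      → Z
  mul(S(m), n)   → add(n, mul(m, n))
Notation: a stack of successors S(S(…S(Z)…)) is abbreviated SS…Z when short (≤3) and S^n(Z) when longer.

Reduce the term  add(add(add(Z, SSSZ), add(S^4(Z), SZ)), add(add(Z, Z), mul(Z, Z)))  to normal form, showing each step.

  start: add(add(add(Z, SSSZ), add(S^4(Z), SZ)), add(add(Z, Z), mul(Z, Z)))
  step 1: add(add(SSSZ, add(S^4(Z), SZ)), add(add(Z, Z), mul(Z, Z)))
  step 2: add(S(add(SSZ, add(S^4(Z), SZ))), add(add(Z, Z), mul(Z, Z)))
  step 3: S(add(add(SSZ, add(S^4(Z), SZ)), add(add(Z, Z), mul(Z, Z))))
  step 4: S(add(S(add(SZ, add(S^4(Z), SZ))), add(add(Z, Z), mul(Z, Z))))
  step 5: S(S(add(add(SZ, add(S^4(Z), SZ)), add(add(Z, Z), mul(Z, Z)))))
  step 6: S(S(add(S(add(Z, add(S^4(Z), SZ))), add(add(Z, Z), mul(Z, Z)))))
  step 7: S(S(S(add(add(Z, add(S^4(Z), SZ)), add(add(Z, Z), mul(Z, Z))))))
  step 8: S(S(S(add(add(S^4(Z), SZ), add(add(Z, Z), mul(Z, Z))))))
  step 9: S(S(S(add(S(add(SSSZ, SZ)), add(add(Z, Z), mul(Z, Z))))))
  step 10: S(S(S(S(add(add(SSSZ, SZ), add(add(Z, Z), mul(Z, Z)))))))
  step 11: S(S(S(S(add(S(add(SSZ, SZ)), add(add(Z, Z), mul(Z, Z)))))))
  step 12: S(S(S(S(S(add(add(SSZ, SZ), add(add(Z, Z), mul(Z, Z))))))))
  step 13: S(S(S(S(S(add(S(add(SZ, SZ)), add(add(Z, Z), mul(Z, Z))))))))
  step 14: S(S(S(S(S(S(add(add(SZ, SZ), add(add(Z, Z), mul(Z, Z)))))))))
  step 15: S(S(S(S(S(S(add(S(add(Z, SZ)), add(add(Z, Z), mul(Z, Z)))))))))
  step 16: S(S(S(S(S(S(S(add(add(Z, SZ), add(add(Z, Z), mul(Z, Z))))))))))
  step 17: S(S(S(S(S(S(S(add(SZ, add(add(Z, Z), mul(Z, Z))))))))))
  step 18: S(S(S(S(S(S(S(S(add(Z, add(add(Z, Z), mul(Z, Z)))))))))))
  step 19: S(S(S(S(S(S(S(S(add(add(Z, Z), mul(Z, Z))))))))))
  step 20: S(S(S(S(S(S(S(S(add(Z, mul(Z, Z))))))))))
  step 21: S(S(S(S(S(S(S(S(mul(Z, Z)))))))))
  step 22: S^8(Z)

Answer: normal form = S^8(Z)  (in 22 steps)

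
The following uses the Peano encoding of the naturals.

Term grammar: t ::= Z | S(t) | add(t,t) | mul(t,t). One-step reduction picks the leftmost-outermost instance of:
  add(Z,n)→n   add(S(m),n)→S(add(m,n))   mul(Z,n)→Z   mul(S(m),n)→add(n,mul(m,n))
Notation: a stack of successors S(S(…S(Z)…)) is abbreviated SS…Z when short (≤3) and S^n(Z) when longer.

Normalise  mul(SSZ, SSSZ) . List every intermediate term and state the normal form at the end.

  start: mul(SSZ, SSSZ)
  →1  add(SSSZ, mul(SZ, SSSZ))
  →2  S(add(SSZ, mul(SZ, SSSZ)))
  →3  S(S(add(SZ, mul(SZ, SSSZ))))
  →4  S(S(S(add(Z, mul(SZ, SSSZ)))))
  →5  S(S(S(mul(SZ, SSSZ))))
  →6  S(S(S(add(SSSZ, mul(Z, SSSZ)))))
  →7  S(S(S(S(add(SSZ, mul(Z, SSSZ))))))
  →8  S(S(S(S(S(add(SZ, mul(Z, SSSZ)))))))
  →9  S(S(S(S(S(S(add(Z, mul(Z, SSSZ))))))))
  →10  S(S(S(S(S(S(mul(Z, SSSZ)))))))
  →11  S^6(Z)

Answer: normal form = S^6(Z)  (in 11 steps)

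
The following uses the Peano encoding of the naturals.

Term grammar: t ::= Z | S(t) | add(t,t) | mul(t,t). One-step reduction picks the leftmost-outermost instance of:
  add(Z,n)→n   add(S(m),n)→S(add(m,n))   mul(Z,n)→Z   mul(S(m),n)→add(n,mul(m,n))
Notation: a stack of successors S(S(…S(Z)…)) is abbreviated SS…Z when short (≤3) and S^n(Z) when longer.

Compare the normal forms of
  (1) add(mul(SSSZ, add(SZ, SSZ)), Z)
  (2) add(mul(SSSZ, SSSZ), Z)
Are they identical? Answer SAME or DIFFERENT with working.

Answer: SAME — A ⇓ S^9(Z), B ⇓ S^9(Z)

Derivation:
Term A:
  start: add(mul(SSSZ, add(SZ, SSZ)), Z)
  [1] add(add(add(SZ, SSZ), mul(SSZ, add(SZ, SSZ))), Z)
  [2] add(add(S(add(Z, SSZ)), mul(SSZ, add(SZ, SSZ))), Z)
  [3] add(S(add(add(Z, SSZ), mul(SSZ, add(SZ, SSZ)))), Z)
  [4] S(add(add(add(Z, SSZ), mul(SSZ, add(SZ, SSZ))), Z))
  [5] S(add(add(SSZ, mul(SSZ, add(SZ, SSZ))), Z))
  [6] S(add(S(add(SZ, mul(SSZ, add(SZ, SSZ)))), Z))
  [7] S(S(add(add(SZ, mul(SSZ, add(SZ, SSZ))), Z)))
  [8] S(S(add(S(add(Z, mul(SSZ, add(SZ, SSZ)))), Z)))
  [9] S(S(S(add(add(Z, mul(SSZ, add(SZ, SSZ))), Z))))
  [10] S(S(S(add(mul(SSZ, add(SZ, SSZ)), Z))))
  [11] S(S(S(add(add(add(SZ, SSZ), mul(SZ, add(SZ, SSZ))), Z))))
  [12] S(S(S(add(add(S(add(Z, SSZ)), mul(SZ, add(SZ, SSZ))), Z))))
  [13] S(S(S(add(S(add(add(Z, SSZ), mul(SZ, add(SZ, SSZ)))), Z))))
  [14] S(S(S(S(add(add(add(Z, SSZ), mul(SZ, add(SZ, SSZ))), Z)))))
  [15] S(S(S(S(add(add(SSZ, mul(SZ, add(SZ, SSZ))), Z)))))
  [16] S(S(S(S(add(S(add(SZ, mul(SZ, add(SZ, SSZ)))), Z)))))
  [17] S(S(S(S(S(add(add(SZ, mul(SZ, add(SZ, SSZ))), Z))))))
  [18] S(S(S(S(S(add(S(add(Z, mul(SZ, add(SZ, SSZ)))), Z))))))
  [19] S(S(S(S(S(S(add(add(Z, mul(SZ, add(SZ, SSZ))), Z)))))))
  [20] S(S(S(S(S(S(add(mul(SZ, add(SZ, SSZ)), Z)))))))
  [21] S(S(S(S(S(S(add(add(add(SZ, SSZ), mul(Z, add(SZ, SSZ))), Z)))))))
  [22] S(S(S(S(S(S(add(add(S(add(Z, SSZ)), mul(Z, add(SZ, SSZ))), Z)))))))
  [23] S(S(S(S(S(S(add(S(add(add(Z, SSZ), mul(Z, add(SZ, SSZ)))), Z)))))))
  [24] S(S(S(S(S(S(S(add(add(add(Z, SSZ), mul(Z, add(SZ, SSZ))), Z))))))))
  [25] S(S(S(S(S(S(S(add(add(SSZ, mul(Z, add(SZ, SSZ))), Z))))))))
  [26] S(S(S(S(S(S(S(add(S(add(SZ, mul(Z, add(SZ, SSZ)))), Z))))))))
  [27] S(S(S(S(S(S(S(S(add(add(SZ, mul(Z, add(SZ, SSZ))), Z)))))))))
  [28] S(S(S(S(S(S(S(S(add(S(add(Z, mul(Z, add(SZ, SSZ)))), Z)))))))))
  [29] S(S(S(S(S(S(S(S(S(add(add(Z, mul(Z, add(SZ, SSZ))), Z))))))))))
  [30] S(S(S(S(S(S(S(S(S(add(mul(Z, add(SZ, SSZ)), Z))))))))))
  [31] S(S(S(S(S(S(S(S(S(add(Z, Z))))))))))
  [32] S^9(Z)

Term B:
  start: add(mul(SSSZ, SSSZ), Z)
  [1] add(add(SSSZ, mul(SSZ, SSSZ)), Z)
  [2] add(S(add(SSZ, mul(SSZ, SSSZ))), Z)
  [3] S(add(add(SSZ, mul(SSZ, SSSZ)), Z))
  [4] S(add(S(add(SZ, mul(SSZ, SSSZ))), Z))
  [5] S(S(add(add(SZ, mul(SSZ, SSSZ)), Z)))
  [6] S(S(add(S(add(Z, mul(SSZ, SSSZ))), Z)))
  [7] S(S(S(add(add(Z, mul(SSZ, SSSZ)), Z))))
  [8] S(S(S(add(mul(SSZ, SSSZ), Z))))
  [9] S(S(S(add(add(SSSZ, mul(SZ, SSSZ)), Z))))
  [10] S(S(S(add(S(add(SSZ, mul(SZ, SSSZ))), Z))))
  [11] S(S(S(S(add(add(SSZ, mul(SZ, SSSZ)), Z)))))
  [12] S(S(S(S(add(S(add(SZ, mul(SZ, SSSZ))), Z)))))
  [13] S(S(S(S(S(add(add(SZ, mul(SZ, SSSZ)), Z))))))
  [14] S(S(S(S(S(add(S(add(Z, mul(SZ, SSSZ))), Z))))))
  [15] S(S(S(S(S(S(add(add(Z, mul(SZ, SSSZ)), Z)))))))
  [16] S(S(S(S(S(S(add(mul(SZ, SSSZ), Z)))))))
  [17] S(S(S(S(S(S(add(add(SSSZ, mul(Z, SSSZ)), Z)))))))
  [18] S(S(S(S(S(S(add(S(add(SSZ, mul(Z, SSSZ))), Z)))))))
  [19] S(S(S(S(S(S(S(add(add(SSZ, mul(Z, SSSZ)), Z))))))))
  [20] S(S(S(S(S(S(S(add(S(add(SZ, mul(Z, SSSZ))), Z))))))))
  [21] S(S(S(S(S(S(S(S(add(add(SZ, mul(Z, SSSZ)), Z)))))))))
  [22] S(S(S(S(S(S(S(S(add(S(add(Z, mul(Z, SSSZ))), Z)))))))))
  [23] S(S(S(S(S(S(S(S(S(add(add(Z, mul(Z, SSSZ)), Z))))))))))
  [24] S(S(S(S(S(S(S(S(S(add(mul(Z, SSSZ), Z))))))))))
  [25] S(S(S(S(S(S(S(S(S(add(Z, Z))))))))))
  [26] S^9(Z)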